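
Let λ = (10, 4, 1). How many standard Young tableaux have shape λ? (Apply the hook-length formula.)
# SYT of shape (10, 4, 1) = 7007

Hook-length formula: f^λ = n! / Π hook(c), product over all cells c of the Young diagram. For λ = (10, 4, 1), n = 15 boxes. Hook lengths by row (left-to-right, top-to-bottom): [12, 10, 9, 8, 6, 5, 4, 3, 2, 1]; [5, 3, 2, 1]; [1]. Product of hooks = 186624000. So f^λ = 15! / 186624000 = 1307674368000 / 186624000 = 7007.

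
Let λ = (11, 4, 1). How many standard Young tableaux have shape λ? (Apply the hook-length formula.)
# SYT of shape (11, 4, 1) = 10752

Hook-length formula: f^λ = n! / Π hook(c), product over all cells c of the Young diagram. For λ = (11, 4, 1), n = 16 boxes. Hook lengths by row (left-to-right, top-to-bottom): [13, 11, 10, 9, 7, 6, 5, 4, 3, 2, 1]; [5, 3, 2, 1]; [1]. Product of hooks = 1945944000. So f^λ = 16! / 1945944000 = 20922789888000 / 1945944000 = 10752.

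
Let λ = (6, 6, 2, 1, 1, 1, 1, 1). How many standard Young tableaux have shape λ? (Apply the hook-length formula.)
# SYT of shape (6, 6, 2, 1, 1, 1, 1, 1) = 7674480

Hook-length formula: f^λ = n! / Π hook(c), product over all cells c of the Young diagram. For λ = (6, 6, 2, 1, 1, 1, 1, 1), n = 19 boxes. Hook lengths by row (left-to-right, top-to-bottom): [13, 7, 5, 4, 3, 2]; [12, 6, 4, 3, 2, 1]; [7, 1]; [5]; [4]; [3]; [2]; [1]. Product of hooks = 15850598400. So f^λ = 19! / 15850598400 = 121645100408832000 / 15850598400 = 7674480.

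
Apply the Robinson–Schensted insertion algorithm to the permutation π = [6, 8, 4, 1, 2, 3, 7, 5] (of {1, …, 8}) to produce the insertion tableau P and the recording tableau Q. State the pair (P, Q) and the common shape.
P = [1, 2, 3, 5] / [4, 7] / [6, 8];  Q = [1, 2, 6, 7] / [3, 5] / [4, 8];  common shape = (4, 2, 2)

Row-insert the values π_1, π_2, … into P one at a time, bumping the leftmost entry strictly greater than the inserted value down to the next row. The recording tableau Q records, in position (i, j), the step at which that cell was added to P.
  Insert 6 (step 1): P = [6];  Q = [1]
  Insert 8 (step 2): P = [6, 8];  Q = [1, 2]
  Insert 4 (step 3): P = [4, 8] / [6];  Q = [1, 2] / [3]
  Insert 1 (step 4): P = [1, 8] / [4] / [6];  Q = [1, 2] / [3] / [4]
  Insert 2 (step 5): P = [1, 2] / [4, 8] / [6];  Q = [1, 2] / [3, 5] / [4]
  Insert 3 (step 6): P = [1, 2, 3] / [4, 8] / [6];  Q = [1, 2, 6] / [3, 5] / [4]
  Insert 7 (step 7): P = [1, 2, 3, 7] / [4, 8] / [6];  Q = [1, 2, 6, 7] / [3, 5] / [4]
  Insert 5 (step 8): P = [1, 2, 3, 5] / [4, 7] / [6, 8];  Q = [1, 2, 6, 7] / [3, 5] / [4, 8]
Final shape: (4, 2, 2).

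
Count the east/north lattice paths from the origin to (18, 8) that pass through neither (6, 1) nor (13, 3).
Number of paths = 1131943

Inclusion–exclusion. Total paths: C(26, 18) = 1562275. Through P₁: C(7, 6)·C(19, 12) = 352716. Through P₂: C(16, 13)·C(10, 5) = 141120. Since P₁ is strictly southwest of P₂, a monotone path through both must visit P₁ then P₂; paths through both = C(7, 6)·C(9, 7)·C(10, 5) = 63504. Avoid both = 1562275 − 352716 − 141120 + 63504 = 1131943.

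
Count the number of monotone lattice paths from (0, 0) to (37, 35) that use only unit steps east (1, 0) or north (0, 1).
Number of paths = 430552741890976325712

A monotone lattice path from (0, 0) to (37, 35) consists of 37 east steps and 35 north steps in some order, so it is determined by which 37 of the 72 steps are east. The count is C(72, 37) = 430552741890976325712.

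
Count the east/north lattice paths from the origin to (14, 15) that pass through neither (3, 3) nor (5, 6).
Number of paths = 37778760

Inclusion–exclusion. Total paths: C(29, 14) = 77558760. Through P₁: C(6, 3)·C(23, 11) = 27041560. Through P₂: C(11, 5)·C(18, 9) = 22462440. Since P₁ is strictly southwest of P₂, a monotone path through both must visit P₁ then P₂; paths through both = C(6, 3)·C(5, 2)·C(18, 9) = 9724000. Avoid both = 77558760 − 27041560 − 22462440 + 9724000 = 37778760.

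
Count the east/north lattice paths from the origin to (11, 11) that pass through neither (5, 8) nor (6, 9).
Number of paths = 546273

Inclusion–exclusion. Total paths: C(22, 11) = 705432. Through P₁: C(13, 5)·C(9, 6) = 108108. Through P₂: C(15, 6)·C(7, 5) = 105105. Since P₁ is strictly southwest of P₂, a monotone path through both must visit P₁ then P₂; paths through both = C(13, 5)·C(2, 1)·C(7, 5) = 54054. Avoid both = 705432 − 108108 − 105105 + 54054 = 546273.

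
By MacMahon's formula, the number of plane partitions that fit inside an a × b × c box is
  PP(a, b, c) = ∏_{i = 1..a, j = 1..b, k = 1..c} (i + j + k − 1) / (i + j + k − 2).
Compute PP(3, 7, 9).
PP(3, 7, 9) = 24584605760

Evaluate the triple product over i = 1..3, j = 1..7, k = 1..9. The factors are (2/1) · (3/2) · (4/3) · (5/4) · (6/5) · (7/6) · (8/7) · (9/8) · … (189 factors total). The numerators and denominators telescope so the product is an integer; carrying out the multiplication exactly gives PP(3, 7, 9) = 24584605760.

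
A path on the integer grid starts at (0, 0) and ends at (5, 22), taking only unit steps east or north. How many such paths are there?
Number of paths = 80730

A monotone lattice path from (0, 0) to (5, 22) consists of 5 east steps and 22 north steps in some order, so it is determined by which 5 of the 27 steps are east. The count is C(27, 5) = 80730.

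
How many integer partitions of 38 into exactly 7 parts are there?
p(38, 7 parts) = 2093

Partitions of n into exactly k parts are in bijection with partitions of n − k into at most k parts (subtract 1 from each part). So p(38, exactly 7) = p(31, parts ≤ 7). Computing via the recurrence p(m, j) = p(m, j−1) + p(m−j, j) gives 2093.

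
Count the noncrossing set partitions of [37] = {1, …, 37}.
C_37 = 45950804324621742364

These noncrossing partitions are counted by the Catalan number C_n = (1/(n + 1)) · C(2n, n). For n = 37: C_37 = (1/38) · C(74, 37) = 1746130564335626209832/38 = 45950804324621742364.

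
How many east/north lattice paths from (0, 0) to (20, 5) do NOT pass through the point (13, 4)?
Number of paths = 34090

Total paths from (0, 0) to (20, 5): C(25, 20) = 53130. Paths through (13, 4): (paths (0, 0) → (13, 4)) × (paths (13, 4) → (20, 5)) = C(17, 13) · C(8, 7) = 2380 · 8 = 19040. Avoidance count = 53130 − 19040 = 34090.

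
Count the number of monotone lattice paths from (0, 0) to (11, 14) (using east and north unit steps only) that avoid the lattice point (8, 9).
Number of paths = 3096040

Total paths from (0, 0) to (11, 14): C(25, 11) = 4457400. Paths through (8, 9): (paths (0, 0) → (8, 9)) × (paths (8, 9) → (11, 14)) = C(17, 8) · C(8, 3) = 24310 · 56 = 1361360. Avoidance count = 4457400 − 1361360 = 3096040.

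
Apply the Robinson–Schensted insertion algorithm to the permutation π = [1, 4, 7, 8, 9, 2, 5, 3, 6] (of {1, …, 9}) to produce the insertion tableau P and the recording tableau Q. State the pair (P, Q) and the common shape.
P = [1, 2, 3, 6, 9] / [4, 5, 8] / [7];  Q = [1, 2, 3, 4, 5] / [6, 7, 9] / [8];  common shape = (5, 3, 1)

Row-insert the values π_1, π_2, … into P one at a time, bumping the leftmost entry strictly greater than the inserted value down to the next row. The recording tableau Q records, in position (i, j), the step at which that cell was added to P.
  Insert 1 (step 1): P = [1];  Q = [1]
  Insert 4 (step 2): P = [1, 4];  Q = [1, 2]
  Insert 7 (step 3): P = [1, 4, 7];  Q = [1, 2, 3]
  Insert 8 (step 4): P = [1, 4, 7, 8];  Q = [1, 2, 3, 4]
  Insert 9 (step 5): P = [1, 4, 7, 8, 9];  Q = [1, 2, 3, 4, 5]
  Insert 2 (step 6): P = [1, 2, 7, 8, 9] / [4];  Q = [1, 2, 3, 4, 5] / [6]
  Insert 5 (step 7): P = [1, 2, 5, 8, 9] / [4, 7];  Q = [1, 2, 3, 4, 5] / [6, 7]
  Insert 3 (step 8): P = [1, 2, 3, 8, 9] / [4, 5] / [7];  Q = [1, 2, 3, 4, 5] / [6, 7] / [8]
  Insert 6 (step 9): P = [1, 2, 3, 6, 9] / [4, 5, 8] / [7];  Q = [1, 2, 3, 4, 5] / [6, 7, 9] / [8]
Final shape: (5, 3, 1).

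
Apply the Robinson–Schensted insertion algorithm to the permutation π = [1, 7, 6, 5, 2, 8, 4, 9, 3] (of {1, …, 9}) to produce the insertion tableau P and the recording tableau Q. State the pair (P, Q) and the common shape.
P = [1, 2, 3, 9] / [4, 8] / [5] / [6] / [7];  Q = [1, 2, 6, 8] / [3, 7] / [4] / [5] / [9];  common shape = (4, 2, 1, 1, 1)

Row-insert the values π_1, π_2, … into P one at a time, bumping the leftmost entry strictly greater than the inserted value down to the next row. The recording tableau Q records, in position (i, j), the step at which that cell was added to P.
  Insert 1 (step 1): P = [1];  Q = [1]
  Insert 7 (step 2): P = [1, 7];  Q = [1, 2]
  Insert 6 (step 3): P = [1, 6] / [7];  Q = [1, 2] / [3]
  Insert 5 (step 4): P = [1, 5] / [6] / [7];  Q = [1, 2] / [3] / [4]
  Insert 2 (step 5): P = [1, 2] / [5] / [6] / [7];  Q = [1, 2] / [3] / [4] / [5]
  Insert 8 (step 6): P = [1, 2, 8] / [5] / [6] / [7];  Q = [1, 2, 6] / [3] / [4] / [5]
  Insert 4 (step 7): P = [1, 2, 4] / [5, 8] / [6] / [7];  Q = [1, 2, 6] / [3, 7] / [4] / [5]
  Insert 9 (step 8): P = [1, 2, 4, 9] / [5, 8] / [6] / [7];  Q = [1, 2, 6, 8] / [3, 7] / [4] / [5]
  Insert 3 (step 9): P = [1, 2, 3, 9] / [4, 8] / [5] / [6] / [7];  Q = [1, 2, 6, 8] / [3, 7] / [4] / [5] / [9]
Final shape: (4, 2, 1, 1, 1).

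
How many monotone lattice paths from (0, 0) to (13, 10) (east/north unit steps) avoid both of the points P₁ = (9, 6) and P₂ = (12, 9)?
Number of paths = 406056

Inclusion–exclusion. Total paths: C(23, 13) = 1144066. Through P₁: C(15, 9)·C(8, 4) = 350350. Through P₂: C(21, 12)·C(2, 1) = 587860. Since P₁ is strictly southwest of P₂, a monotone path through both must visit P₁ then P₂; paths through both = C(15, 9)·C(6, 3)·C(2, 1) = 200200. Avoid both = 1144066 − 350350 − 587860 + 200200 = 406056.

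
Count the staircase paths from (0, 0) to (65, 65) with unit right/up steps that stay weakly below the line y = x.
C_65 = 1440418573150919668872489894243865350

These NE paths below the diagonal are counted by the Catalan number C_n = (1/(n + 1)) · C(2n, n). For n = 65: C_65 = (1/66) · C(130, 65) = 95067625827960698145584333020095113100/66 = 1440418573150919668872489894243865350.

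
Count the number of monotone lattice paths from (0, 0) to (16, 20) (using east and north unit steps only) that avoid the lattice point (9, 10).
Number of paths = 5511304766

Total paths from (0, 0) to (16, 20): C(36, 16) = 7307872110. Paths through (9, 10): (paths (0, 0) → (9, 10)) × (paths (9, 10) → (16, 20)) = C(19, 9) · C(17, 7) = 92378 · 19448 = 1796567344. Avoidance count = 7307872110 − 1796567344 = 5511304766.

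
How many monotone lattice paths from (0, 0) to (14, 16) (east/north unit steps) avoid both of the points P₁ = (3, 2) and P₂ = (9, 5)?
Number of paths = 95773059

Inclusion–exclusion. Total paths: C(30, 14) = 145422675. Through P₁: C(5, 3)·C(25, 11) = 44574000. Through P₂: C(14, 9)·C(16, 5) = 8744736. Since P₁ is strictly southwest of P₂, a monotone path through both must visit P₁ then P₂; paths through both = C(5, 3)·C(9, 6)·C(16, 5) = 3669120. Avoid both = 145422675 − 44574000 − 8744736 + 3669120 = 95773059.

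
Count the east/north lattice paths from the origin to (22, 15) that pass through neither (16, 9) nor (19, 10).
Number of paths = 6812436700

Inclusion–exclusion. Total paths: C(37, 22) = 9364199760. Through P₁: C(25, 16)·C(12, 6) = 1887708900. Through P₂: C(29, 19)·C(8, 3) = 1121680560. Since P₁ is strictly southwest of P₂, a monotone path through both must visit P₁ then P₂; paths through both = C(25, 16)·C(4, 3)·C(8, 3) = 457626400. Avoid both = 9364199760 − 1887708900 − 1121680560 + 457626400 = 6812436700.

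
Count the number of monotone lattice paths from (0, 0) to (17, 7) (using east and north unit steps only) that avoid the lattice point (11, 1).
Number of paths = 335016

Total paths from (0, 0) to (17, 7): C(24, 17) = 346104. Paths through (11, 1): (paths (0, 0) → (11, 1)) × (paths (11, 1) → (17, 7)) = C(12, 11) · C(12, 6) = 12 · 924 = 11088. Avoidance count = 346104 − 11088 = 335016.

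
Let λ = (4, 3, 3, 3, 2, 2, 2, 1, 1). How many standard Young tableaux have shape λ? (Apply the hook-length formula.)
# SYT of shape (4, 3, 3, 3, 2, 2, 2, 1, 1) = 72424352

Hook-length formula: f^λ = n! / Π hook(c), product over all cells c of the Young diagram. For λ = (4, 3, 3, 3, 2, 2, 2, 1, 1), n = 21 boxes. Hook lengths by row (left-to-right, top-to-bottom): [12, 9, 5, 1]; [10, 7, 3]; [9, 6, 2]; [8, 5, 1]; [6, 3]; [5, 2]; [4, 1]; [2]; [1]. Product of hooks = 705438720000. So f^λ = 21! / 705438720000 = 51090942171709440000 / 705438720000 = 72424352.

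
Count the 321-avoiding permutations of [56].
C_56 = 6852456927844873497549658464312

These 321-avoiding permutations are counted by the Catalan number C_n = (1/(n + 1)) · C(2n, n). For n = 56: C_56 = (1/57) · C(112, 56) = 390590044887157789360330532465784/57 = 6852456927844873497549658464312.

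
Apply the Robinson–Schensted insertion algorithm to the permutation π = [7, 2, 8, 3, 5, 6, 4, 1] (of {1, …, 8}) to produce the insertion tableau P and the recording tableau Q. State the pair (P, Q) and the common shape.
P = [1, 3, 4, 6] / [2, 8] / [5] / [7];  Q = [1, 3, 5, 6] / [2, 4] / [7] / [8];  common shape = (4, 2, 1, 1)

Row-insert the values π_1, π_2, … into P one at a time, bumping the leftmost entry strictly greater than the inserted value down to the next row. The recording tableau Q records, in position (i, j), the step at which that cell was added to P.
  Insert 7 (step 1): P = [7];  Q = [1]
  Insert 2 (step 2): P = [2] / [7];  Q = [1] / [2]
  Insert 8 (step 3): P = [2, 8] / [7];  Q = [1, 3] / [2]
  Insert 3 (step 4): P = [2, 3] / [7, 8];  Q = [1, 3] / [2, 4]
  Insert 5 (step 5): P = [2, 3, 5] / [7, 8];  Q = [1, 3, 5] / [2, 4]
  Insert 6 (step 6): P = [2, 3, 5, 6] / [7, 8];  Q = [1, 3, 5, 6] / [2, 4]
  Insert 4 (step 7): P = [2, 3, 4, 6] / [5, 8] / [7];  Q = [1, 3, 5, 6] / [2, 4] / [7]
  Insert 1 (step 8): P = [1, 3, 4, 6] / [2, 8] / [5] / [7];  Q = [1, 3, 5, 6] / [2, 4] / [7] / [8]
Final shape: (4, 2, 1, 1).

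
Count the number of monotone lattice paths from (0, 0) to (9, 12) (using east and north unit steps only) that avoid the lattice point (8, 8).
Number of paths = 229580

Total paths from (0, 0) to (9, 12): C(21, 9) = 293930. Paths through (8, 8): (paths (0, 0) → (8, 8)) × (paths (8, 8) → (9, 12)) = C(16, 8) · C(5, 1) = 12870 · 5 = 64350. Avoidance count = 293930 − 64350 = 229580.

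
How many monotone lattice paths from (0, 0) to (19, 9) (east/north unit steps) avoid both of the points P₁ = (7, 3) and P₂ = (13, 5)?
Number of paths = 3585540

Inclusion–exclusion. Total paths: C(28, 19) = 6906900. Through P₁: C(10, 7)·C(18, 12) = 2227680. Through P₂: C(18, 13)·C(10, 6) = 1799280. Since P₁ is strictly southwest of P₂, a monotone path through both must visit P₁ then P₂; paths through both = C(10, 7)·C(8, 6)·C(10, 6) = 705600. Avoid both = 6906900 − 2227680 − 1799280 + 705600 = 3585540.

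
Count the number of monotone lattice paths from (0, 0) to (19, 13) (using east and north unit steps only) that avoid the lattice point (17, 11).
Number of paths = 218528520

Total paths from (0, 0) to (19, 13): C(32, 19) = 347373600. Paths through (17, 11): (paths (0, 0) → (17, 11)) × (paths (17, 11) → (19, 13)) = C(28, 17) · C(4, 2) = 21474180 · 6 = 128845080. Avoidance count = 347373600 − 128845080 = 218528520.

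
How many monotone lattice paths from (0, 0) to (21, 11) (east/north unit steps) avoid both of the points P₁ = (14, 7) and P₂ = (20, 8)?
Number of paths = 81475500

Inclusion–exclusion. Total paths: C(32, 21) = 129024480. Through P₁: C(21, 14)·C(11, 7) = 38372400. Through P₂: C(28, 20)·C(4, 1) = 12432420. Since P₁ is strictly southwest of P₂, a monotone path through both must visit P₁ then P₂; paths through both = C(21, 14)·C(7, 6)·C(4, 1) = 3255840. Avoid both = 129024480 − 38372400 − 12432420 + 3255840 = 81475500.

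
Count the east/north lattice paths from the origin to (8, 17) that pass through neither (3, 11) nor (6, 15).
Number of paths = 664263

Inclusion–exclusion. Total paths: C(25, 8) = 1081575. Through P₁: C(14, 3)·C(11, 5) = 168168. Through P₂: C(21, 6)·C(4, 2) = 325584. Since P₁ is strictly southwest of P₂, a monotone path through both must visit P₁ then P₂; paths through both = C(14, 3)·C(7, 3)·C(4, 2) = 76440. Avoid both = 1081575 − 168168 − 325584 + 76440 = 664263.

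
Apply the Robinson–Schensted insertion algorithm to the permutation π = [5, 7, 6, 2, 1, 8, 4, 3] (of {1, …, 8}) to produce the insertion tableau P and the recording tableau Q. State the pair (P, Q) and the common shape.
P = [1, 3, 8] / [2, 4] / [5, 6] / [7];  Q = [1, 2, 6] / [3, 7] / [4, 8] / [5];  common shape = (3, 2, 2, 1)

Row-insert the values π_1, π_2, … into P one at a time, bumping the leftmost entry strictly greater than the inserted value down to the next row. The recording tableau Q records, in position (i, j), the step at which that cell was added to P.
  Insert 5 (step 1): P = [5];  Q = [1]
  Insert 7 (step 2): P = [5, 7];  Q = [1, 2]
  Insert 6 (step 3): P = [5, 6] / [7];  Q = [1, 2] / [3]
  Insert 2 (step 4): P = [2, 6] / [5] / [7];  Q = [1, 2] / [3] / [4]
  Insert 1 (step 5): P = [1, 6] / [2] / [5] / [7];  Q = [1, 2] / [3] / [4] / [5]
  Insert 8 (step 6): P = [1, 6, 8] / [2] / [5] / [7];  Q = [1, 2, 6] / [3] / [4] / [5]
  Insert 4 (step 7): P = [1, 4, 8] / [2, 6] / [5] / [7];  Q = [1, 2, 6] / [3, 7] / [4] / [5]
  Insert 3 (step 8): P = [1, 3, 8] / [2, 4] / [5, 6] / [7];  Q = [1, 2, 6] / [3, 7] / [4, 8] / [5]
Final shape: (3, 2, 2, 1).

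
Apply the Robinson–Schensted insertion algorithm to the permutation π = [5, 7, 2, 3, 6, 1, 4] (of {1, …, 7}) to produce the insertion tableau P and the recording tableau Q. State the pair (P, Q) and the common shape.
P = [1, 3, 4] / [2, 6] / [5, 7];  Q = [1, 2, 5] / [3, 4] / [6, 7];  common shape = (3, 2, 2)

Row-insert the values π_1, π_2, … into P one at a time, bumping the leftmost entry strictly greater than the inserted value down to the next row. The recording tableau Q records, in position (i, j), the step at which that cell was added to P.
  Insert 5 (step 1): P = [5];  Q = [1]
  Insert 7 (step 2): P = [5, 7];  Q = [1, 2]
  Insert 2 (step 3): P = [2, 7] / [5];  Q = [1, 2] / [3]
  Insert 3 (step 4): P = [2, 3] / [5, 7];  Q = [1, 2] / [3, 4]
  Insert 6 (step 5): P = [2, 3, 6] / [5, 7];  Q = [1, 2, 5] / [3, 4]
  Insert 1 (step 6): P = [1, 3, 6] / [2, 7] / [5];  Q = [1, 2, 5] / [3, 4] / [6]
  Insert 4 (step 7): P = [1, 3, 4] / [2, 6] / [5, 7];  Q = [1, 2, 5] / [3, 4] / [6, 7]
Final shape: (3, 2, 2).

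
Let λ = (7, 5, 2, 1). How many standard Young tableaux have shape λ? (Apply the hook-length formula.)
# SYT of shape (7, 5, 2, 1) = 108108

Hook-length formula: f^λ = n! / Π hook(c), product over all cells c of the Young diagram. For λ = (7, 5, 2, 1), n = 15 boxes. Hook lengths by row (left-to-right, top-to-bottom): [10, 8, 6, 5, 4, 2, 1]; [7, 5, 3, 2, 1]; [3, 1]; [1]. Product of hooks = 12096000. So f^λ = 15! / 12096000 = 1307674368000 / 12096000 = 108108.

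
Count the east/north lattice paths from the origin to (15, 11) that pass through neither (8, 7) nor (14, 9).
Number of paths = 3691580

Inclusion–exclusion. Total paths: C(26, 15) = 7726160. Through P₁: C(15, 8)·C(11, 7) = 2123550. Through P₂: C(23, 14)·C(3, 1) = 2451570. Since P₁ is strictly southwest of P₂, a monotone path through both must visit P₁ then P₂; paths through both = C(15, 8)·C(8, 6)·C(3, 1) = 540540. Avoid both = 7726160 − 2123550 − 2451570 + 540540 = 3691580.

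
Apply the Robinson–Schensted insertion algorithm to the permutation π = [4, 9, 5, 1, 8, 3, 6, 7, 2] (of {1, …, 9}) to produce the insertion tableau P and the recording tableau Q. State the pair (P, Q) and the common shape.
P = [1, 2, 6, 7] / [3, 5, 8] / [4] / [9];  Q = [1, 2, 5, 8] / [3, 6, 7] / [4] / [9];  common shape = (4, 3, 1, 1)

Row-insert the values π_1, π_2, … into P one at a time, bumping the leftmost entry strictly greater than the inserted value down to the next row. The recording tableau Q records, in position (i, j), the step at which that cell was added to P.
  Insert 4 (step 1): P = [4];  Q = [1]
  Insert 9 (step 2): P = [4, 9];  Q = [1, 2]
  Insert 5 (step 3): P = [4, 5] / [9];  Q = [1, 2] / [3]
  Insert 1 (step 4): P = [1, 5] / [4] / [9];  Q = [1, 2] / [3] / [4]
  Insert 8 (step 5): P = [1, 5, 8] / [4] / [9];  Q = [1, 2, 5] / [3] / [4]
  Insert 3 (step 6): P = [1, 3, 8] / [4, 5] / [9];  Q = [1, 2, 5] / [3, 6] / [4]
  Insert 6 (step 7): P = [1, 3, 6] / [4, 5, 8] / [9];  Q = [1, 2, 5] / [3, 6, 7] / [4]
  Insert 7 (step 8): P = [1, 3, 6, 7] / [4, 5, 8] / [9];  Q = [1, 2, 5, 8] / [3, 6, 7] / [4]
  Insert 2 (step 9): P = [1, 2, 6, 7] / [3, 5, 8] / [4] / [9];  Q = [1, 2, 5, 8] / [3, 6, 7] / [4] / [9]
Final shape: (4, 3, 1, 1).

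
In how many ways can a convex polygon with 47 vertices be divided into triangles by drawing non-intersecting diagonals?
C_45 = 2257117854077248073253720

These polygon triangulations are counted by the Catalan number C_n = (1/(n + 1)) · C(2n, n). For n = 45: C_45 = (1/46) · C(90, 45) = 103827421287553411369671120/46 = 2257117854077248073253720.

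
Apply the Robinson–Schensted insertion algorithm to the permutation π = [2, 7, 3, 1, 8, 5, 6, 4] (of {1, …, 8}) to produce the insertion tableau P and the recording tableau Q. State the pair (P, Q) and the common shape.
P = [1, 3, 4, 6] / [2, 5] / [7, 8];  Q = [1, 2, 5, 7] / [3, 6] / [4, 8];  common shape = (4, 2, 2)

Row-insert the values π_1, π_2, … into P one at a time, bumping the leftmost entry strictly greater than the inserted value down to the next row. The recording tableau Q records, in position (i, j), the step at which that cell was added to P.
  Insert 2 (step 1): P = [2];  Q = [1]
  Insert 7 (step 2): P = [2, 7];  Q = [1, 2]
  Insert 3 (step 3): P = [2, 3] / [7];  Q = [1, 2] / [3]
  Insert 1 (step 4): P = [1, 3] / [2] / [7];  Q = [1, 2] / [3] / [4]
  Insert 8 (step 5): P = [1, 3, 8] / [2] / [7];  Q = [1, 2, 5] / [3] / [4]
  Insert 5 (step 6): P = [1, 3, 5] / [2, 8] / [7];  Q = [1, 2, 5] / [3, 6] / [4]
  Insert 6 (step 7): P = [1, 3, 5, 6] / [2, 8] / [7];  Q = [1, 2, 5, 7] / [3, 6] / [4]
  Insert 4 (step 8): P = [1, 3, 4, 6] / [2, 5] / [7, 8];  Q = [1, 2, 5, 7] / [3, 6] / [4, 8]
Final shape: (4, 2, 2).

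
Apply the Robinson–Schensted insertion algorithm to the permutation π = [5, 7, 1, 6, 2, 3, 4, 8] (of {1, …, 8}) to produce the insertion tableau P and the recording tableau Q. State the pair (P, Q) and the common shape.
P = [1, 2, 3, 4, 8] / [5, 6] / [7];  Q = [1, 2, 6, 7, 8] / [3, 4] / [5];  common shape = (5, 2, 1)

Row-insert the values π_1, π_2, … into P one at a time, bumping the leftmost entry strictly greater than the inserted value down to the next row. The recording tableau Q records, in position (i, j), the step at which that cell was added to P.
  Insert 5 (step 1): P = [5];  Q = [1]
  Insert 7 (step 2): P = [5, 7];  Q = [1, 2]
  Insert 1 (step 3): P = [1, 7] / [5];  Q = [1, 2] / [3]
  Insert 6 (step 4): P = [1, 6] / [5, 7];  Q = [1, 2] / [3, 4]
  Insert 2 (step 5): P = [1, 2] / [5, 6] / [7];  Q = [1, 2] / [3, 4] / [5]
  Insert 3 (step 6): P = [1, 2, 3] / [5, 6] / [7];  Q = [1, 2, 6] / [3, 4] / [5]
  Insert 4 (step 7): P = [1, 2, 3, 4] / [5, 6] / [7];  Q = [1, 2, 6, 7] / [3, 4] / [5]
  Insert 8 (step 8): P = [1, 2, 3, 4, 8] / [5, 6] / [7];  Q = [1, 2, 6, 7, 8] / [3, 4] / [5]
Final shape: (5, 2, 1).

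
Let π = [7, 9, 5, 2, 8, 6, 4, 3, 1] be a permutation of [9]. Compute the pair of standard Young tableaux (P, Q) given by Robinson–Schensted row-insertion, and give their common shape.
P = [1, 3] / [2, 6] / [4, 8] / [5] / [7] / [9];  Q = [1, 2] / [3, 5] / [4, 6] / [7] / [8] / [9];  common shape = (2, 2, 2, 1, 1, 1)

Row-insert the values π_1, π_2, … into P one at a time, bumping the leftmost entry strictly greater than the inserted value down to the next row. The recording tableau Q records, in position (i, j), the step at which that cell was added to P.
  Insert 7 (step 1): P = [7];  Q = [1]
  Insert 9 (step 2): P = [7, 9];  Q = [1, 2]
  Insert 5 (step 3): P = [5, 9] / [7];  Q = [1, 2] / [3]
  Insert 2 (step 4): P = [2, 9] / [5] / [7];  Q = [1, 2] / [3] / [4]
  Insert 8 (step 5): P = [2, 8] / [5, 9] / [7];  Q = [1, 2] / [3, 5] / [4]
  Insert 6 (step 6): P = [2, 6] / [5, 8] / [7, 9];  Q = [1, 2] / [3, 5] / [4, 6]
  Insert 4 (step 7): P = [2, 4] / [5, 6] / [7, 8] / [9];  Q = [1, 2] / [3, 5] / [4, 6] / [7]
  Insert 3 (step 8): P = [2, 3] / [4, 6] / [5, 8] / [7] / [9];  Q = [1, 2] / [3, 5] / [4, 6] / [7] / [8]
  Insert 1 (step 9): P = [1, 3] / [2, 6] / [4, 8] / [5] / [7] / [9];  Q = [1, 2] / [3, 5] / [4, 6] / [7] / [8] / [9]
Final shape: (2, 2, 2, 1, 1, 1).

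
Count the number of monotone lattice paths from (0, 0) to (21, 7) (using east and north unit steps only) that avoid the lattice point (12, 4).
Number of paths = 783640

Total paths from (0, 0) to (21, 7): C(28, 21) = 1184040. Paths through (12, 4): (paths (0, 0) → (12, 4)) × (paths (12, 4) → (21, 7)) = C(16, 12) · C(12, 9) = 1820 · 220 = 400400. Avoidance count = 1184040 − 400400 = 783640.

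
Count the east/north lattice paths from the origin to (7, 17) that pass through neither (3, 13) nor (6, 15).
Number of paths = 160912

Inclusion–exclusion. Total paths: C(24, 7) = 346104. Through P₁: C(16, 3)·C(8, 4) = 39200. Through P₂: C(21, 6)·C(3, 1) = 162792. Since P₁ is strictly southwest of P₂, a monotone path through both must visit P₁ then P₂; paths through both = C(16, 3)·C(5, 3)·C(3, 1) = 16800. Avoid both = 346104 − 39200 − 162792 + 16800 = 160912.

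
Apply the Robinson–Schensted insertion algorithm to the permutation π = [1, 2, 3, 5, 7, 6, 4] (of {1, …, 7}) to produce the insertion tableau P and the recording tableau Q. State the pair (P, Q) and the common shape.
P = [1, 2, 3, 4, 6] / [5] / [7];  Q = [1, 2, 3, 4, 5] / [6] / [7];  common shape = (5, 1, 1)

Row-insert the values π_1, π_2, … into P one at a time, bumping the leftmost entry strictly greater than the inserted value down to the next row. The recording tableau Q records, in position (i, j), the step at which that cell was added to P.
  Insert 1 (step 1): P = [1];  Q = [1]
  Insert 2 (step 2): P = [1, 2];  Q = [1, 2]
  Insert 3 (step 3): P = [1, 2, 3];  Q = [1, 2, 3]
  Insert 5 (step 4): P = [1, 2, 3, 5];  Q = [1, 2, 3, 4]
  Insert 7 (step 5): P = [1, 2, 3, 5, 7];  Q = [1, 2, 3, 4, 5]
  Insert 6 (step 6): P = [1, 2, 3, 5, 6] / [7];  Q = [1, 2, 3, 4, 5] / [6]
  Insert 4 (step 7): P = [1, 2, 3, 4, 6] / [5] / [7];  Q = [1, 2, 3, 4, 5] / [6] / [7]
Final shape: (5, 1, 1).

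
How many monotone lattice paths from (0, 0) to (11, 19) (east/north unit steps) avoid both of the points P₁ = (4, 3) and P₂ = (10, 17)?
Number of paths = 24807750

Inclusion–exclusion. Total paths: C(30, 11) = 54627300. Through P₁: C(7, 4)·C(23, 7) = 8580495. Through P₂: C(27, 10)·C(3, 1) = 25308855. Since P₁ is strictly southwest of P₂, a monotone path through both must visit P₁ then P₂; paths through both = C(7, 4)·C(20, 6)·C(3, 1) = 4069800. Avoid both = 54627300 − 8580495 − 25308855 + 4069800 = 24807750.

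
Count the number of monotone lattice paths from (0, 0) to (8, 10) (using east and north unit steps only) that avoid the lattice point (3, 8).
Number of paths = 40293

Total paths from (0, 0) to (8, 10): C(18, 8) = 43758. Paths through (3, 8): (paths (0, 0) → (3, 8)) × (paths (3, 8) → (8, 10)) = C(11, 3) · C(7, 5) = 165 · 21 = 3465. Avoidance count = 43758 − 3465 = 40293.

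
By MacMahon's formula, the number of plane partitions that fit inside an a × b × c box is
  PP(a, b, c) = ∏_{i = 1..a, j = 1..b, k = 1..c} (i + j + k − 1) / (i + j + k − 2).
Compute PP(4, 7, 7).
PP(4, 7, 7) = 142174944340

Evaluate the triple product over i = 1..4, j = 1..7, k = 1..7. The factors are (2/1) · (3/2) · (4/3) · (5/4) · (6/5) · (7/6) · (8/7) · (3/2) · … (196 factors total). The numerators and denominators telescope so the product is an integer; carrying out the multiplication exactly gives PP(4, 7, 7) = 142174944340.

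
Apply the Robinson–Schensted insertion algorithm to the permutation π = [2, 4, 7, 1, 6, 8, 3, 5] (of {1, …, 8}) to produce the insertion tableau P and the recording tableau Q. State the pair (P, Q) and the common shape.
P = [1, 3, 5, 8] / [2, 4, 6] / [7];  Q = [1, 2, 3, 6] / [4, 5, 8] / [7];  common shape = (4, 3, 1)

Row-insert the values π_1, π_2, … into P one at a time, bumping the leftmost entry strictly greater than the inserted value down to the next row. The recording tableau Q records, in position (i, j), the step at which that cell was added to P.
  Insert 2 (step 1): P = [2];  Q = [1]
  Insert 4 (step 2): P = [2, 4];  Q = [1, 2]
  Insert 7 (step 3): P = [2, 4, 7];  Q = [1, 2, 3]
  Insert 1 (step 4): P = [1, 4, 7] / [2];  Q = [1, 2, 3] / [4]
  Insert 6 (step 5): P = [1, 4, 6] / [2, 7];  Q = [1, 2, 3] / [4, 5]
  Insert 8 (step 6): P = [1, 4, 6, 8] / [2, 7];  Q = [1, 2, 3, 6] / [4, 5]
  Insert 3 (step 7): P = [1, 3, 6, 8] / [2, 4] / [7];  Q = [1, 2, 3, 6] / [4, 5] / [7]
  Insert 5 (step 8): P = [1, 3, 5, 8] / [2, 4, 6] / [7];  Q = [1, 2, 3, 6] / [4, 5, 8] / [7]
Final shape: (4, 3, 1).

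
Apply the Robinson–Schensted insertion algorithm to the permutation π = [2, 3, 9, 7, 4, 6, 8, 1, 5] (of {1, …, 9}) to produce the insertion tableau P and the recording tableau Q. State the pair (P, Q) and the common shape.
P = [1, 3, 4, 5, 8] / [2, 6] / [7] / [9];  Q = [1, 2, 3, 6, 7] / [4, 9] / [5] / [8];  common shape = (5, 2, 1, 1)

Row-insert the values π_1, π_2, … into P one at a time, bumping the leftmost entry strictly greater than the inserted value down to the next row. The recording tableau Q records, in position (i, j), the step at which that cell was added to P.
  Insert 2 (step 1): P = [2];  Q = [1]
  Insert 3 (step 2): P = [2, 3];  Q = [1, 2]
  Insert 9 (step 3): P = [2, 3, 9];  Q = [1, 2, 3]
  Insert 7 (step 4): P = [2, 3, 7] / [9];  Q = [1, 2, 3] / [4]
  Insert 4 (step 5): P = [2, 3, 4] / [7] / [9];  Q = [1, 2, 3] / [4] / [5]
  Insert 6 (step 6): P = [2, 3, 4, 6] / [7] / [9];  Q = [1, 2, 3, 6] / [4] / [5]
  Insert 8 (step 7): P = [2, 3, 4, 6, 8] / [7] / [9];  Q = [1, 2, 3, 6, 7] / [4] / [5]
  Insert 1 (step 8): P = [1, 3, 4, 6, 8] / [2] / [7] / [9];  Q = [1, 2, 3, 6, 7] / [4] / [5] / [8]
  Insert 5 (step 9): P = [1, 3, 4, 5, 8] / [2, 6] / [7] / [9];  Q = [1, 2, 3, 6, 7] / [4, 9] / [5] / [8]
Final shape: (5, 2, 1, 1).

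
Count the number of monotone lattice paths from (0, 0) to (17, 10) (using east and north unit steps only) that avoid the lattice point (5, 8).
Number of paths = 8319168

Total paths from (0, 0) to (17, 10): C(27, 17) = 8436285. Paths through (5, 8): (paths (0, 0) → (5, 8)) × (paths (5, 8) → (17, 10)) = C(13, 5) · C(14, 12) = 1287 · 91 = 117117. Avoidance count = 8436285 − 117117 = 8319168.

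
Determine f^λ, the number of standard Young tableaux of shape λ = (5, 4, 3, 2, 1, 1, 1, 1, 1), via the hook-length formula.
# SYT of shape (5, 4, 3, 2, 1, 1, 1, 1, 1) = 23814144

Hook-length formula: f^λ = n! / Π hook(c), product over all cells c of the Young diagram. For λ = (5, 4, 3, 2, 1, 1, 1, 1, 1), n = 19 boxes. Hook lengths by row (left-to-right, top-to-bottom): [13, 7, 5, 3, 1]; [11, 5, 3, 1]; [9, 3, 1]; [7, 1]; [5]; [4]; [3]; [2]; [1]. Product of hooks = 5108103000. So f^λ = 19! / 5108103000 = 121645100408832000 / 5108103000 = 23814144.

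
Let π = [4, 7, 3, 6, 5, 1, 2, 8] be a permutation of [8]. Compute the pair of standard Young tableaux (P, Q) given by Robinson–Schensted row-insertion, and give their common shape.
P = [1, 2, 8] / [3, 5] / [4, 6] / [7];  Q = [1, 2, 8] / [3, 4] / [5, 7] / [6];  common shape = (3, 2, 2, 1)

Row-insert the values π_1, π_2, … into P one at a time, bumping the leftmost entry strictly greater than the inserted value down to the next row. The recording tableau Q records, in position (i, j), the step at which that cell was added to P.
  Insert 4 (step 1): P = [4];  Q = [1]
  Insert 7 (step 2): P = [4, 7];  Q = [1, 2]
  Insert 3 (step 3): P = [3, 7] / [4];  Q = [1, 2] / [3]
  Insert 6 (step 4): P = [3, 6] / [4, 7];  Q = [1, 2] / [3, 4]
  Insert 5 (step 5): P = [3, 5] / [4, 6] / [7];  Q = [1, 2] / [3, 4] / [5]
  Insert 1 (step 6): P = [1, 5] / [3, 6] / [4] / [7];  Q = [1, 2] / [3, 4] / [5] / [6]
  Insert 2 (step 7): P = [1, 2] / [3, 5] / [4, 6] / [7];  Q = [1, 2] / [3, 4] / [5, 7] / [6]
  Insert 8 (step 8): P = [1, 2, 8] / [3, 5] / [4, 6] / [7];  Q = [1, 2, 8] / [3, 4] / [5, 7] / [6]
Final shape: (3, 2, 2, 1).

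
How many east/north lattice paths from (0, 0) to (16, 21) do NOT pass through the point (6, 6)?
Number of paths = 9855440430

Total paths from (0, 0) to (16, 21): C(37, 16) = 12875774670. Paths through (6, 6): (paths (0, 0) → (6, 6)) × (paths (6, 6) → (16, 21)) = C(12, 6) · C(25, 10) = 924 · 3268760 = 3020334240. Avoidance count = 12875774670 − 3020334240 = 9855440430.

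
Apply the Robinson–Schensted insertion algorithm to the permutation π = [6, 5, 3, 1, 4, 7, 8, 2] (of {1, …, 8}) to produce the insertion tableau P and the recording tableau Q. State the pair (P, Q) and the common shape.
P = [1, 2, 7, 8] / [3, 4] / [5] / [6];  Q = [1, 5, 6, 7] / [2, 8] / [3] / [4];  common shape = (4, 2, 1, 1)

Row-insert the values π_1, π_2, … into P one at a time, bumping the leftmost entry strictly greater than the inserted value down to the next row. The recording tableau Q records, in position (i, j), the step at which that cell was added to P.
  Insert 6 (step 1): P = [6];  Q = [1]
  Insert 5 (step 2): P = [5] / [6];  Q = [1] / [2]
  Insert 3 (step 3): P = [3] / [5] / [6];  Q = [1] / [2] / [3]
  Insert 1 (step 4): P = [1] / [3] / [5] / [6];  Q = [1] / [2] / [3] / [4]
  Insert 4 (step 5): P = [1, 4] / [3] / [5] / [6];  Q = [1, 5] / [2] / [3] / [4]
  Insert 7 (step 6): P = [1, 4, 7] / [3] / [5] / [6];  Q = [1, 5, 6] / [2] / [3] / [4]
  Insert 8 (step 7): P = [1, 4, 7, 8] / [3] / [5] / [6];  Q = [1, 5, 6, 7] / [2] / [3] / [4]
  Insert 2 (step 8): P = [1, 2, 7, 8] / [3, 4] / [5] / [6];  Q = [1, 5, 6, 7] / [2, 8] / [3] / [4]
Final shape: (4, 2, 1, 1).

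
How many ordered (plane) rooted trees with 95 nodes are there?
C_94 = 239993345518077005168915776623476723006280827488229600

These ordered rooted trees are counted by the Catalan number C_n = (1/(n + 1)) · C(2n, n). For n = 94: C_94 = (1/95) · C(188, 94) = 22799367824217315491046998779230288685596678611381812000/95 = 239993345518077005168915776623476723006280827488229600.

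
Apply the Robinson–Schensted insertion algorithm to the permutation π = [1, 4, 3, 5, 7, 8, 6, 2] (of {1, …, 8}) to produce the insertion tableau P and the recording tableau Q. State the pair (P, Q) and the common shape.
P = [1, 2, 5, 6, 8] / [3, 7] / [4];  Q = [1, 2, 4, 5, 6] / [3, 7] / [8];  common shape = (5, 2, 1)

Row-insert the values π_1, π_2, … into P one at a time, bumping the leftmost entry strictly greater than the inserted value down to the next row. The recording tableau Q records, in position (i, j), the step at which that cell was added to P.
  Insert 1 (step 1): P = [1];  Q = [1]
  Insert 4 (step 2): P = [1, 4];  Q = [1, 2]
  Insert 3 (step 3): P = [1, 3] / [4];  Q = [1, 2] / [3]
  Insert 5 (step 4): P = [1, 3, 5] / [4];  Q = [1, 2, 4] / [3]
  Insert 7 (step 5): P = [1, 3, 5, 7] / [4];  Q = [1, 2, 4, 5] / [3]
  Insert 8 (step 6): P = [1, 3, 5, 7, 8] / [4];  Q = [1, 2, 4, 5, 6] / [3]
  Insert 6 (step 7): P = [1, 3, 5, 6, 8] / [4, 7];  Q = [1, 2, 4, 5, 6] / [3, 7]
  Insert 2 (step 8): P = [1, 2, 5, 6, 8] / [3, 7] / [4];  Q = [1, 2, 4, 5, 6] / [3, 7] / [8]
Final shape: (5, 2, 1).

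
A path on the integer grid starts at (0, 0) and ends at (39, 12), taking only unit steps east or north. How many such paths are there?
Number of paths = 158753389900

A monotone lattice path from (0, 0) to (39, 12) consists of 39 east steps and 12 north steps in some order, so it is determined by which 39 of the 51 steps are east. The count is C(51, 39) = 158753389900.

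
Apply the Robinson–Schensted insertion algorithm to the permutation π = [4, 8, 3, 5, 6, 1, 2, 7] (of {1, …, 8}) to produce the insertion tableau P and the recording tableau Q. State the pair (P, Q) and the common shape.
P = [1, 2, 6, 7] / [3, 5] / [4, 8];  Q = [1, 2, 5, 8] / [3, 4] / [6, 7];  common shape = (4, 2, 2)

Row-insert the values π_1, π_2, … into P one at a time, bumping the leftmost entry strictly greater than the inserted value down to the next row. The recording tableau Q records, in position (i, j), the step at which that cell was added to P.
  Insert 4 (step 1): P = [4];  Q = [1]
  Insert 8 (step 2): P = [4, 8];  Q = [1, 2]
  Insert 3 (step 3): P = [3, 8] / [4];  Q = [1, 2] / [3]
  Insert 5 (step 4): P = [3, 5] / [4, 8];  Q = [1, 2] / [3, 4]
  Insert 6 (step 5): P = [3, 5, 6] / [4, 8];  Q = [1, 2, 5] / [3, 4]
  Insert 1 (step 6): P = [1, 5, 6] / [3, 8] / [4];  Q = [1, 2, 5] / [3, 4] / [6]
  Insert 2 (step 7): P = [1, 2, 6] / [3, 5] / [4, 8];  Q = [1, 2, 5] / [3, 4] / [6, 7]
  Insert 7 (step 8): P = [1, 2, 6, 7] / [3, 5] / [4, 8];  Q = [1, 2, 5, 8] / [3, 4] / [6, 7]
Final shape: (4, 2, 2).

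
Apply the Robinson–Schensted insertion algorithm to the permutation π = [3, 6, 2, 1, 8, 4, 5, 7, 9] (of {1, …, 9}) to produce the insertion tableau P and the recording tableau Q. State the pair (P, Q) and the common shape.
P = [1, 4, 5, 7, 9] / [2, 6, 8] / [3];  Q = [1, 2, 5, 8, 9] / [3, 6, 7] / [4];  common shape = (5, 3, 1)

Row-insert the values π_1, π_2, … into P one at a time, bumping the leftmost entry strictly greater than the inserted value down to the next row. The recording tableau Q records, in position (i, j), the step at which that cell was added to P.
  Insert 3 (step 1): P = [3];  Q = [1]
  Insert 6 (step 2): P = [3, 6];  Q = [1, 2]
  Insert 2 (step 3): P = [2, 6] / [3];  Q = [1, 2] / [3]
  Insert 1 (step 4): P = [1, 6] / [2] / [3];  Q = [1, 2] / [3] / [4]
  Insert 8 (step 5): P = [1, 6, 8] / [2] / [3];  Q = [1, 2, 5] / [3] / [4]
  Insert 4 (step 6): P = [1, 4, 8] / [2, 6] / [3];  Q = [1, 2, 5] / [3, 6] / [4]
  Insert 5 (step 7): P = [1, 4, 5] / [2, 6, 8] / [3];  Q = [1, 2, 5] / [3, 6, 7] / [4]
  Insert 7 (step 8): P = [1, 4, 5, 7] / [2, 6, 8] / [3];  Q = [1, 2, 5, 8] / [3, 6, 7] / [4]
  Insert 9 (step 9): P = [1, 4, 5, 7, 9] / [2, 6, 8] / [3];  Q = [1, 2, 5, 8, 9] / [3, 6, 7] / [4]
Final shape: (5, 3, 1).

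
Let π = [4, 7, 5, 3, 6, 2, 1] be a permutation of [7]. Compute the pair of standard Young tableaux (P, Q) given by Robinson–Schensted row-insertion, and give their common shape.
P = [1, 5, 6] / [2] / [3] / [4] / [7];  Q = [1, 2, 5] / [3] / [4] / [6] / [7];  common shape = (3, 1, 1, 1, 1)

Row-insert the values π_1, π_2, … into P one at a time, bumping the leftmost entry strictly greater than the inserted value down to the next row. The recording tableau Q records, in position (i, j), the step at which that cell was added to P.
  Insert 4 (step 1): P = [4];  Q = [1]
  Insert 7 (step 2): P = [4, 7];  Q = [1, 2]
  Insert 5 (step 3): P = [4, 5] / [7];  Q = [1, 2] / [3]
  Insert 3 (step 4): P = [3, 5] / [4] / [7];  Q = [1, 2] / [3] / [4]
  Insert 6 (step 5): P = [3, 5, 6] / [4] / [7];  Q = [1, 2, 5] / [3] / [4]
  Insert 2 (step 6): P = [2, 5, 6] / [3] / [4] / [7];  Q = [1, 2, 5] / [3] / [4] / [6]
  Insert 1 (step 7): P = [1, 5, 6] / [2] / [3] / [4] / [7];  Q = [1, 2, 5] / [3] / [4] / [6] / [7]
Final shape: (3, 1, 1, 1, 1).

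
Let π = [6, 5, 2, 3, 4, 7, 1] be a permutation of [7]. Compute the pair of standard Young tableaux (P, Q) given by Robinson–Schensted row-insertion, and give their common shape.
P = [1, 3, 4, 7] / [2] / [5] / [6];  Q = [1, 4, 5, 6] / [2] / [3] / [7];  common shape = (4, 1, 1, 1)

Row-insert the values π_1, π_2, … into P one at a time, bumping the leftmost entry strictly greater than the inserted value down to the next row. The recording tableau Q records, in position (i, j), the step at which that cell was added to P.
  Insert 6 (step 1): P = [6];  Q = [1]
  Insert 5 (step 2): P = [5] / [6];  Q = [1] / [2]
  Insert 2 (step 3): P = [2] / [5] / [6];  Q = [1] / [2] / [3]
  Insert 3 (step 4): P = [2, 3] / [5] / [6];  Q = [1, 4] / [2] / [3]
  Insert 4 (step 5): P = [2, 3, 4] / [5] / [6];  Q = [1, 4, 5] / [2] / [3]
  Insert 7 (step 6): P = [2, 3, 4, 7] / [5] / [6];  Q = [1, 4, 5, 6] / [2] / [3]
  Insert 1 (step 7): P = [1, 3, 4, 7] / [2] / [5] / [6];  Q = [1, 4, 5, 6] / [2] / [3] / [7]
Final shape: (4, 1, 1, 1).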